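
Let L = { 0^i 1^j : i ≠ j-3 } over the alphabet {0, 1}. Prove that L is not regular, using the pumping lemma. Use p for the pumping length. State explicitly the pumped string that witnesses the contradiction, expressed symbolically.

0^{p+p!} 1^{p+p!+3}

Assume L is regular. Let p be the pumping length given by the pumping lemma.
Choose w = 0^p 1^{p+p!+3}. Since p ≠ (p+p!+3)-3 = p+p!, w ∈ L; and |w| ≥ p.
The pumping lemma gives a decomposition w = xyz where |xy| ≤ p and y is nonempty.
Because |xy| ≤ p and w begins with p copies of 0, we have y = 0^k with 1 ≤ k ≤ p.
Since 1 ≤ k ≤ p, k divides p!; set t = 1 + p!/k. Then xy^t z has p + (p!/k)·k = p + p! copies of 0. Now the 0-count is p+p! and (1-count)-3 = (p+p!+3)-3 = p+p!, so i ≠ j-3 fails. So xy^t z = 0^{p+p!} 1^{p+p!+3} ∉ L.
This is a contradiction; hence L is not regular.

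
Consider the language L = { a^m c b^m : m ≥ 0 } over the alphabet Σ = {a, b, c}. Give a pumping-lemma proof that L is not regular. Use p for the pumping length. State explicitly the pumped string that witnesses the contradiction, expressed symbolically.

a^{p+k} c b^p

Assume L is regular. Let p be the pumping length given by the pumping lemma.
Take w = a^p c b^p ∈ L with |w| = 2p+1 ≥ p.
Write w = xyz as guaranteed by the lemma, with |xy| ≤ p and |y| > 0.
The first p characters of w are a's, so xy (and hence y) consists only of a's. Write y = a^k, 1 ≤ k ≤ p.
Pump with i = 2: xy^2z = a^{p+k} c b^p, which would require p+k = p. But k ≥ 1, so xy^2z ∉ L.
This contradicts the pumping lemma, so L is not regular.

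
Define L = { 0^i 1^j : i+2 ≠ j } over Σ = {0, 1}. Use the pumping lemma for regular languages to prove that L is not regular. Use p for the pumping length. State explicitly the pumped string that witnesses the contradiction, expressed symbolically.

0^{p+p!} 1^{p+p!+2}

Toward a contradiction, assume L is regular with pumping length p.
Choose w = 0^p 1^{p+p!+2}. Since p ≠ (p+p!+2)-2 = p+p!, w ∈ L; and |w| ≥ p.
The pumping lemma gives a decomposition w = xyz where |xy| ≤ p and y is nonempty.
Since the first p symbols of w are all 0's and |xy| ≤ p, y lies entirely in the leading 0-block: y = 0^k for some k with 1 ≤ k ≤ p.
Since 1 ≤ k ≤ p, k divides p!; set t = 1 + p!/k. Then xy^t z has p + (p!/k)·k = p + p! copies of 0. Now the 0-count is p+p! and (1-count)-2 = (p+p!+2)-2 = p+p!, so i+2 ≠ j fails. So xy^t z = 0^{p+p!} 1^{p+p!+2} ∉ L.
This is a contradiction; hence L is not regular.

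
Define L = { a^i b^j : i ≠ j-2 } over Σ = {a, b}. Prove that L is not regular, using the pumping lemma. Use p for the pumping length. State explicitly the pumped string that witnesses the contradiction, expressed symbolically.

a^{p+p!} b^{p+p!+2}

Assume L is regular; let p be its pumping constant.
Choose w = a^p b^{p+p!+2}. Since p ≠ (p+p!+2)-2 = p+p!, w ∈ L; and |w| ≥ p.
Write w = xyz as guaranteed by the lemma, with |xy| ≤ p and |y| > 0.
Since the first p symbols of w are all a's and |xy| ≤ p, y lies entirely in the leading a-block: y = a^k for some k with 1 ≤ k ≤ p.
Since 1 ≤ k ≤ p, k divides p!; set t = 1 + p!/k. Then xy^t z has p + (p!/k)·k = p + p! copies of a. Now the a-count is p+p! and (b-count)-2 = (p+p!+2)-2 = p+p!, so i ≠ j-2 fails. So xy^t z = a^{p+p!} b^{p+p!+2} ∉ L.
This contradicts the pumping lemma, so L is not regular.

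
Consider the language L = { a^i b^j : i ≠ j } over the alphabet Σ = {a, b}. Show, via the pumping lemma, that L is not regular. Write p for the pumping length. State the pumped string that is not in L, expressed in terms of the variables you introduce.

Assume L is regular. Let p be the pumping length given by the pumping lemma.
Choose w = a^p b^{p+p!}. Since p ≠ p+p!, w ∈ L; and |w| ≥ p.
The pumping lemma gives a decomposition w = xyz where |xy| ≤ p and |y| > 0.
Because |xy| ≤ p and w begins with p copies of a, we have y = a^k with 1 ≤ k ≤ p.
Since 1 ≤ k ≤ p, k divides p!; set t = 1 + p!/k. Then xy^t z has p + (p!/k)·k = p + p! copies of a. Now the a-count equals the b-count, so i ≠ j fails. So xy^t z = a^{p+p!} b^{p+p!} ∉ L.
Contradiction. Therefore L is not regular.

a^{p+p!} b^{p+p!}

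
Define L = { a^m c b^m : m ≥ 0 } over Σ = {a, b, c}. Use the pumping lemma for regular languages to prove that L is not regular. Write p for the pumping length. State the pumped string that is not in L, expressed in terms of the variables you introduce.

a^{p+k} c b^p

Assume L is regular; let p be its pumping constant.
Take w = a^p c b^p ∈ L with |w| = 2p+1 ≥ p.
By the pumping lemma, w = xyz with |xy| ≤ p and |y| > 0.
Since the first p symbols of w are all a's and |xy| ≤ p, y lies entirely in the leading a-block: y = a^k for some k with 1 ≤ k ≤ p.
Pump with i = 2: xy^2z = a^{p+k} c b^p, which would require p+k = p. But k ≥ 1, so xy^2z ∉ L.
This is a contradiction; hence L is not regular.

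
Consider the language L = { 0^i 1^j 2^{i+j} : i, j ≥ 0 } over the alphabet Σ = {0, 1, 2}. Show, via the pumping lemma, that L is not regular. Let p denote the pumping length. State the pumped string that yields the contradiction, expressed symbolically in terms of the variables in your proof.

0^{p+k} 1^p 2^{2p}

Toward a contradiction, assume L is regular with pumping length p.
Take w = 0^p 1^p 2^{2p} ∈ L (with i=j=p, i+j=2p), |w| = 4p ≥ p.
By the pumping lemma, w = xyz with |xy| ≤ p and |y| > 0.
Since the first p symbols of w are all 0's and |xy| ≤ p, y lies entirely in the leading 0-block: y = 0^k for some k with 1 ≤ k ≤ p.
Consider xy^2z = 0^{p+k} 1^p 2^{2p}. Now the 0- and 1-counts sum to 2p+k, but the 2-count is 2p ≠ 2p+k. So xy^2z ∉ L.
This is a contradiction; hence L is not regular.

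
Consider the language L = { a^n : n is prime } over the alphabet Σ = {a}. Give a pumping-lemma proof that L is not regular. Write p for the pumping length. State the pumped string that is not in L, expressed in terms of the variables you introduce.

a^{q(1+k)}

Toward a contradiction, assume L is regular with pumping length p.
Let q be a prime with q ≥ p+2 (infinitely many primes exist), and take w = a^q ∈ L with |w| = q ≥ p.
By the pumping lemma, w = xyz with |xy| ≤ p and |y| > 0.
Then y = a^k for some k with 1 ≤ k ≤ p.
Since 1 ≤ k ≤ p, |xz| = q-k. Pump with i = q+1: |xy^{q+1}z| = (q-k)+(q+1)k = q+qk = q(1+k), which is composite (both factors ≥ 2). So xy^{q+1}z = a^{q(1+k)} ∉ L.
This is a contradiction; hence L is not regular.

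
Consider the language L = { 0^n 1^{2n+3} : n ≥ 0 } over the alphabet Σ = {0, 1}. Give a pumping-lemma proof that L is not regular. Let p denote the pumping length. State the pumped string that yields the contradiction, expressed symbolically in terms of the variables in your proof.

0^{p+k} 1^{2p+3}

Toward a contradiction, assume L is regular with pumping length p.
Let w = 0^p 1^{2p+3} ∈ L; note |w| = 3p+3 ≥ p.
By the pumping lemma, w = xyz with |xy| ≤ p and |y| ≥ 1.
Since the first p symbols of w are all 0's and |xy| ≤ p, y lies entirely in the leading 0-block: y = 0^k for some k with 1 ≤ k ≤ p.
Pump with i = 2: xy^2z = 0^{p+k} 1^{2p+3}. For this to lie in L we would need 2p+3 = 2(p+k)+3, which forces k = 0. But k ≥ 1, so xy^2z ∉ L.
This is a contradiction; hence L is not regular.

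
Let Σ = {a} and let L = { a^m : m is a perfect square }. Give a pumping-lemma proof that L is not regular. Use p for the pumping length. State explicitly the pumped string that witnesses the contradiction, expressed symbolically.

Assume L is regular; let p be its pumping constant.
Take w = a^{p²} ∈ L with |w| = p² ≥ p.
By the pumping lemma, w = xyz with |xy| ≤ p and |y| > 0.
Then y = a^k for some k with 1 ≤ k ≤ p.
Pump with i = 2: xy^2z = a^{p²+k}. Since 1 ≤ k ≤ p, p² < p²+k ≤ p²+p < (p+1)², so p²+k lies strictly between consecutive squares and is not a perfect square. So xy^2z ∉ L.
This is a contradiction; hence L is not regular.

a^{p²+k}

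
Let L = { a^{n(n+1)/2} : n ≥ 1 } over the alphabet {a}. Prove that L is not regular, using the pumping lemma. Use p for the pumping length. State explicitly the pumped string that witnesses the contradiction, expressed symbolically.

Suppose for contradiction that L is regular, and let p be the pumping length.
Take w = a^{p(p+1)/2} ∈ L with |w| = p(p+1)/2 ≥ p.
By the pumping lemma, w = xyz with |xy| ≤ p and |y| > 0.
Then y = a^k for some k with 1 ≤ k ≤ p.
Pump with i = 2: xy^2z = a^{p(p+1)/2+k}. Since 1 ≤ k ≤ p, p(p+1)/2 < p(p+1)/2+k ≤ p(p+1)/2+p < (p+1)(p+2)/2, so p(p+1)/2+k is strictly between consecutive triangular numbers. So xy^2z ∉ L.
Contradiction. Therefore L is not regular.

a^{p(p+1)/2+k}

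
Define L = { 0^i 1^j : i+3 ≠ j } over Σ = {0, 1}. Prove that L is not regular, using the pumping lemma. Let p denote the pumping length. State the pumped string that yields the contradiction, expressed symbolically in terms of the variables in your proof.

Assume L is regular; let p be its pumping constant.
Choose w = 0^p 1^{p+p!+3}. Since p ≠ (p+p!+3)-3 = p+p!, w ∈ L; and |w| ≥ p.
The pumping lemma gives a decomposition w = xyz where |xy| ≤ p and |y| > 0.
Since the first p symbols of w are all 0's and |xy| ≤ p, y lies entirely in the leading 0-block: y = 0^k for some k with 1 ≤ k ≤ p.
Since 1 ≤ k ≤ p, k divides p!; set t = 1 + p!/k. Then xy^t z has p + (p!/k)·k = p + p! copies of 0. Now the 0-count is p+p! and (1-count)-3 = (p+p!+3)-3 = p+p!, so i+3 ≠ j fails. So xy^t z = 0^{p+p!} 1^{p+p!+3} ∉ L.
This contradicts the pumping lemma, so L is not regular.

0^{p+p!} 1^{p+p!+3}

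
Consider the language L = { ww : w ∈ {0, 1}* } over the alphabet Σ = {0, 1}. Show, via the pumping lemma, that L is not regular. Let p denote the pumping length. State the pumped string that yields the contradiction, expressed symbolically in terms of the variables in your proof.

Assume L is regular; let p be its pumping constant.
Take w = 0^p 1^p 0^p 1^p = uu where u = 0^p1^p; then w ∈ L and |w| = 4p ≥ p.
The pumping lemma gives a decomposition w = xyz where |xy| ≤ p and |y| ≥ 1.
Since the first p symbols of w are all 0's and |xy| ≤ p, y lies entirely in the leading 0-block: y = 0^k for some k with 1 ≤ k ≤ p.
Pump with i = 2: xy^2z = 0^{p+k} 1^p 0^p 1^p, of length 4p+k. Suppose this equals vv. The string starts with 0 and ends with 1, so v does too; thus the boundary between the two copies of v is a 1→0 transition. There is exactly one such transition, at position 2p+k, so |v| = 2p+k and |vv| = 4p+2k ≠ 4p+k since k ≥ 1. So xy^2z ∉ L.
Contradiction. Therefore L is not regular.

0^{p+k} 1^p 0^p 1^p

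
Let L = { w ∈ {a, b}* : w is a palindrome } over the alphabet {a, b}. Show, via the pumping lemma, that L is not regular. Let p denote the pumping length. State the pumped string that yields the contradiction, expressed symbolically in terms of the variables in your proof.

Suppose for contradiction that L is regular, and let p be the pumping length.
Take w = a^p b a^p, a palindrome of length 2p+1 ≥ p.
Write w = xyz as guaranteed by the lemma, with |xy| ≤ p and |y| > 0.
The first p characters of w are a's, so xy (and hence y) consists only of a's. Write y = a^k, 1 ≤ k ≤ p.
Pump with i = 2: xy^2z = a^{p+k} b a^p. Its reverse is a^p b a^{p+k}, which differs from xy^2z since k ≥ 1. So xy^2z is not a palindrome and xy^2z ∉ L.
Contradiction. Therefore L is not regular.

a^{p+k} b a^p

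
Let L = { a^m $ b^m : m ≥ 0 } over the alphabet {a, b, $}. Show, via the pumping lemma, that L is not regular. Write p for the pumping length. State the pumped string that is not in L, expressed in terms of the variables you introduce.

Assume L is regular; let p be its pumping constant.
Take w = a^p $ b^p ∈ L with |w| = 2p+1 ≥ p.
Write w = xyz as guaranteed by the lemma, with |xy| ≤ p and y is nonempty.
The first p characters of w are a's, so xy (and hence y) consists only of a's. Write y = a^k, 1 ≤ k ≤ p.
Pump with i = 2: xy^2z = a^{p+k} $ b^p, which would require p+k = p. But k ≥ 1, so xy^2z ∉ L.
Contradiction. Therefore L is not regular.

a^{p+k} $ b^p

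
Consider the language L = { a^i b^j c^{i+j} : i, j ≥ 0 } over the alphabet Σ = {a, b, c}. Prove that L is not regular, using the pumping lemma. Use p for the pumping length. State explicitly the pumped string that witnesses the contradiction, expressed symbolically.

Toward a contradiction, assume L is regular with pumping length p.
Take w = a^p b^p c^{2p} ∈ L (with i=j=p, i+j=2p), |w| = 4p ≥ p.
By the pumping lemma, w = xyz with |xy| ≤ p and y is nonempty.
Because |xy| ≤ p and w begins with p copies of a, we have y = a^k with 1 ≤ k ≤ p.
Consider xy^2z = a^{p+k} b^p c^{2p}. Now the a- and b-counts sum to 2p+k, but the c-count is 2p ≠ 2p+k. So xy^2z ∉ L.
Contradiction. Therefore L is not regular.

a^{p+k} b^p c^{2p}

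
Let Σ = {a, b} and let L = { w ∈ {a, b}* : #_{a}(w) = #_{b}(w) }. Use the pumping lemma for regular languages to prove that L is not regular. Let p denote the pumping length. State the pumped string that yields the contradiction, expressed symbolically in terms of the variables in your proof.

a^{p+k} b^p

Toward a contradiction, assume L is regular with pumping length p.
Choose w = a^p b^p ∈ L with |w| = 2p ≥ p.
Write w = xyz as guaranteed by the lemma, with |xy| ≤ p and y is nonempty.
Because |xy| ≤ p and w begins with p copies of a, we have y = a^k with 1 ≤ k ≤ p.
Pump with i = 2: xy^2z = a^{p+k} b^p has p+k occurrences of a but only p of b. Since k ≥ 1 the counts differ, so xy^2z ∉ L.
This contradicts the pumping lemma, so L is not regular.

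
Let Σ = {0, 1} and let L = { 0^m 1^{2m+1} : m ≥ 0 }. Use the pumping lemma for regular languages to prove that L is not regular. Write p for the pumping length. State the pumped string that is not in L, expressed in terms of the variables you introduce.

0^{p+k} 1^{2p+1}

Suppose for contradiction that L is regular, and let p be the pumping length.
Choose w = 0^p 1^{2p+1}, which is in L with |w| = 3p+1 ≥ p.
The pumping lemma gives a decomposition w = xyz where |xy| ≤ p and y is nonempty.
The first p characters of w are 0's, so xy (and hence y) consists only of 0's. Write y = 0^k, 1 ≤ k ≤ p.
Pump with i = 2: xy^2z = 0^{p+k} 1^{2p+1}. For this to lie in L we would need 2p+1 = 2(p+k)+1, which forces k = 0. But k ≥ 1, so xy^2z ∉ L.
Contradiction. Therefore L is not regular.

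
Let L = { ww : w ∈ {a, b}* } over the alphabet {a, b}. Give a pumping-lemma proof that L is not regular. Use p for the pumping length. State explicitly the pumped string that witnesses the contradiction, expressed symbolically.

Assume L is regular. Let p be the pumping length given by the pumping lemma.
Take w = a^p b^p a^p b^p = uu where u = a^pb^p; then w ∈ L and |w| = 4p ≥ p.
The pumping lemma gives a decomposition w = xyz where |xy| ≤ p and |y| > 0.
The first p characters of w are a's, so xy (and hence y) consists only of a's. Write y = a^k, 1 ≤ k ≤ p.
Pump with i = 2: xy^2z = a^{p+k} b^p a^p b^p, of length 4p+k. Suppose this equals vv. The string starts with a and ends with b, so v does too; thus the boundary between the two copies of v is a b→a transition. There is exactly one such transition, at position 2p+k, so |v| = 2p+k and |vv| = 4p+2k ≠ 4p+k since k ≥ 1. So xy^2z ∉ L.
Contradiction. Therefore L is not regular.

a^{p+k} b^p a^p b^p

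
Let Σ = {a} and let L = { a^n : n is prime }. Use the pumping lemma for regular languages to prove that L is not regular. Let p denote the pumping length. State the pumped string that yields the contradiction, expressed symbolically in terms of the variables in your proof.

a^{q(1+k)}

Assume L is regular; let p be its pumping constant.
Let q be a prime with q ≥ p+2 (infinitely many primes exist), and take w = a^q ∈ L with |w| = q ≥ p.
By the pumping lemma, w = xyz with |xy| ≤ p and y is nonempty.
Then y = a^k for some k with 1 ≤ k ≤ p.
Since 1 ≤ k ≤ p, |xz| = q-k. Pump with i = q+1: |xy^{q+1}z| = (q-k)+(q+1)k = q+qk = q(1+k), which is composite (both factors ≥ 2). So xy^{q+1}z = a^{q(1+k)} ∉ L.
This contradicts the pumping lemma, so L is not regular.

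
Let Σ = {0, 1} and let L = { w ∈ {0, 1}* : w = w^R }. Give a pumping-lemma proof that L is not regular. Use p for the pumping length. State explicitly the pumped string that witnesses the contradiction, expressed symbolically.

0^{p+k} 1 0^p

Toward a contradiction, assume L is regular with pumping length p.
Take w = 0^p 1 0^p, a palindrome of length 2p+1 ≥ p.
By the pumping lemma, w = xyz with |xy| ≤ p and y is nonempty.
The first p characters of w are 0's, so xy (and hence y) consists only of 0's. Write y = 0^k, 1 ≤ k ≤ p.
Pump with i = 2: xy^2z = 0^{p+k} 1 0^p. Its reverse is 0^p 1 0^{p+k}, which differs from xy^2z since k ≥ 1. So xy^2z is not a palindrome and xy^2z ∉ L.
This is a contradiction; hence L is not regular.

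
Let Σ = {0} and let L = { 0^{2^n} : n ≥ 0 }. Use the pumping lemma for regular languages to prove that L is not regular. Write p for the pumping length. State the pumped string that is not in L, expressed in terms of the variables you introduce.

0^{2^p+k}

Assume L is regular. Let p be the pumping length given by the pumping lemma.
Take w = 0^{2^p} ∈ L with |w| = 2^p ≥ p.
By the pumping lemma, w = xyz with |xy| ≤ p and |y| ≥ 1.
Then y = 0^k for some k with 1 ≤ k ≤ p.
Pump with i = 2: xy^2z = 0^{2^p+k}. Since 1 ≤ k ≤ p < 2^p, we have 2^p < 2^p+k < 2^{p+1}, so 2^p+k is not a power of 2. So xy^2z ∉ L.
Contradiction. Therefore L is not regular.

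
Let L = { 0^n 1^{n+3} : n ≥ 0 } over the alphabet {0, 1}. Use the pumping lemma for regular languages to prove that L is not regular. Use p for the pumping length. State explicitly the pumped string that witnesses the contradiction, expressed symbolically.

0^{p+k} 1^{p+3}

Assume L is regular. Let p be the pumping length given by the pumping lemma.
Choose w = 0^p 1^{p+3}, which is in L with |w| = 2p+3 ≥ p.
Write w = xyz as guaranteed by the lemma, with |xy| ≤ p and |y| ≥ 1.
Because |xy| ≤ p and w begins with p copies of 0, we have y = 0^k with 1 ≤ k ≤ p.
Pump with i = 2: xy^2z = 0^{p+k} 1^{p+3}. For this to lie in L we would need p+3 = (p+k)+3, which forces k = 0. But k ≥ 1, so xy^2z ∉ L.
Contradiction. Therefore L is not regular.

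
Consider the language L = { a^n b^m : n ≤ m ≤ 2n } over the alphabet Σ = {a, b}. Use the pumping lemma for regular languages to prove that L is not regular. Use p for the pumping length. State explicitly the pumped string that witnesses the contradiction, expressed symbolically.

Assume L is regular; let p be its pumping constant.
Take w = a^p b^p ∈ L (since p ≤ p ≤ 2p), with |w| = 2p ≥ p.
By the pumping lemma, w = xyz with |xy| ≤ p and y is nonempty.
Because |xy| ≤ p and w begins with p copies of a, we have y = a^k with 1 ≤ k ≤ p.
Pump with i = 2: xy^2z = a^{p+k} b^p. Now n = p+k > p = m, so the condition n ≤ m fails. Thus xy^2z ∉ L.
This contradicts the pumping lemma, so L is not regular.

a^{p+k} b^p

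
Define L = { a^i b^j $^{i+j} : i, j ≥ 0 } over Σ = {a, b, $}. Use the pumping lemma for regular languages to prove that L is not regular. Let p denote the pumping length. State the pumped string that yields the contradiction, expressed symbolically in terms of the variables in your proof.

Assume L is regular; let p be its pumping constant.
Take w = a^p b^p $^{2p} ∈ L (with i=j=p, i+j=2p), |w| = 4p ≥ p.
Write w = xyz as guaranteed by the lemma, with |xy| ≤ p and |y| > 0.
Because |xy| ≤ p and w begins with p copies of a, we have y = a^k with 1 ≤ k ≤ p.
Consider xy^2z = a^{p+k} b^p $^{2p}. Now the a- and b-counts sum to 2p+k, but the $-count is 2p ≠ 2p+k. So xy^2z ∉ L.
This contradicts the pumping lemma, so L is not regular.

a^{p+k} b^p $^{2p}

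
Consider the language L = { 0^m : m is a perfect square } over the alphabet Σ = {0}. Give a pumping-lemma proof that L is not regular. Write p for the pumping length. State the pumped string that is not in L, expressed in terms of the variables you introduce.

0^{p²+k}

Assume L is regular. Let p be the pumping length given by the pumping lemma.
Take w = 0^{p²} ∈ L with |w| = p² ≥ p.
Write w = xyz as guaranteed by the lemma, with |xy| ≤ p and y is nonempty.
Then y = 0^k for some k with 1 ≤ k ≤ p.
Pump with i = 2: xy^2z = 0^{p²+k}. Since 1 ≤ k ≤ p, p² < p²+k ≤ p²+p < (p+1)², so p²+k lies strictly between consecutive squares and is not a perfect square. So xy^2z ∉ L.
This contradicts the pumping lemma, so L is not regular.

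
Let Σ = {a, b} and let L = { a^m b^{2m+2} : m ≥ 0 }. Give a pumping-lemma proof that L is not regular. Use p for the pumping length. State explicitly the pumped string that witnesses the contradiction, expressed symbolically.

Assume L is regular; let p be its pumping constant.
Choose w = a^p b^{2p+2}, which is in L with |w| = 3p+2 ≥ p.
By the pumping lemma, w = xyz with |xy| ≤ p and |y| ≥ 1.
Because |xy| ≤ p and w begins with p copies of a, we have y = a^k with 1 ≤ k ≤ p.
Pump with i = 2: xy^2z = a^{p+k} b^{2p+2}. For this to lie in L we would need 2p+2 = 2(p+k)+2, which forces k = 0. But k ≥ 1, so xy^2z ∉ L.
Contradiction. Therefore L is not regular.

a^{p+k} b^{2p+2}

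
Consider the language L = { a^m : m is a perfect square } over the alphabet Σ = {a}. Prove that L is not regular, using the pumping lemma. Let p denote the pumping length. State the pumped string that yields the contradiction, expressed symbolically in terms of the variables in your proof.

Assume L is regular; let p be its pumping constant.
Take w = a^{p²} ∈ L with |w| = p² ≥ p.
Write w = xyz as guaranteed by the lemma, with |xy| ≤ p and |y| > 0.
Then y = a^k for some k with 1 ≤ k ≤ p.
Pump with i = 2: xy^2z = a^{p²+k}. Since 1 ≤ k ≤ p, p² < p²+k ≤ p²+p < (p+1)², so p²+k lies strictly between consecutive squares and is not a perfect square. So xy^2z ∉ L.
This contradicts the pumping lemma, so L is not regular.

a^{p²+k}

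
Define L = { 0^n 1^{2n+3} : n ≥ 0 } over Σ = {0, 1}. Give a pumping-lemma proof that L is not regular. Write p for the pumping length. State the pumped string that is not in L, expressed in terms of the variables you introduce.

Toward a contradiction, assume L is regular with pumping length p.
Take w = 0^p 1^{2p+3}. Then w ∈ L and |w| = 3p+3 ≥ p.
The pumping lemma gives a decomposition w = xyz where |xy| ≤ p and y is nonempty.
Because |xy| ≤ p and w begins with p copies of 0, we have y = 0^k with 1 ≤ k ≤ p.
Pump with i = 2: xy^2z = 0^{p+k} 1^{2p+3}. For this to lie in L we would need 2p+3 = 2(p+k)+3, which forces k = 0. But k ≥ 1, so xy^2z ∉ L.
Contradiction. Therefore L is not regular.

0^{p+k} 1^{2p+3}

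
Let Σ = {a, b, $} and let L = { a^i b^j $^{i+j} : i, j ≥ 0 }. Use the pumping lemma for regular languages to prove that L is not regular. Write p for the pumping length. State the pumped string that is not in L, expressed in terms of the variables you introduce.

a^{p+k} b^p $^{2p}

Assume L is regular. Let p be the pumping length given by the pumping lemma.
Take w = a^p b^p $^{2p} ∈ L (with i=j=p, i+j=2p), |w| = 4p ≥ p.
The pumping lemma gives a decomposition w = xyz where |xy| ≤ p and y is nonempty.
The first p characters of w are a's, so xy (and hence y) consists only of a's. Write y = a^k, 1 ≤ k ≤ p.
Consider xy^2z = a^{p+k} b^p $^{2p}. Now the a- and b-counts sum to 2p+k, but the $-count is 2p ≠ 2p+k. So xy^2z ∉ L.
This contradicts the pumping lemma, so L is not regular.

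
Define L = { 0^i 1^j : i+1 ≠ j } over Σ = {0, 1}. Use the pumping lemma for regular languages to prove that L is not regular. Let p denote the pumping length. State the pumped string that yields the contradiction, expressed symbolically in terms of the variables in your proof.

Suppose for contradiction that L is regular, and let p be the pumping length.
Choose w = 0^p 1^{p+p!+1}. Since p ≠ (p+p!+1)-1 = p+p!, w ∈ L; and |w| ≥ p.
Write w = xyz as guaranteed by the lemma, with |xy| ≤ p and |y| > 0.
Since the first p symbols of w are all 0's and |xy| ≤ p, y lies entirely in the leading 0-block: y = 0^k for some k with 1 ≤ k ≤ p.
Since 1 ≤ k ≤ p, k divides p!; set t = 1 + p!/k. Then xy^t z has p + (p!/k)·k = p + p! copies of 0. Now the 0-count is p+p! and (1-count)-1 = (p+p!+1)-1 = p+p!, so i+1 ≠ j fails. So xy^t z = 0^{p+p!} 1^{p+p!+1} ∉ L.
This is a contradiction; hence L is not regular.

0^{p+p!} 1^{p+p!+1}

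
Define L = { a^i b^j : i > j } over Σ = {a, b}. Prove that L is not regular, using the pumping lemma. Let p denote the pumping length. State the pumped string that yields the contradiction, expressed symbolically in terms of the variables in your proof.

Toward a contradiction, assume L is regular with pumping length p.
Choose w = a^{p+1} b^p ∈ L, with |w| = 2p+1 ≥ p.
Write w = xyz as guaranteed by the lemma, with |xy| ≤ p and |y| > 0.
Since the first p symbols of w are all a's and |xy| ≤ p, y lies entirely in the leading a-block: y = a^k for some k with 1 ≤ k ≤ p.
Consider xy^0z = xz = a^{p+1-k} b^p. Since k ≥ 1, the a-count p+1-k is at most p, so i > j fails; thus xz ∉ L.
This is a contradiction; hence L is not regular.

a^{p+1-k} b^p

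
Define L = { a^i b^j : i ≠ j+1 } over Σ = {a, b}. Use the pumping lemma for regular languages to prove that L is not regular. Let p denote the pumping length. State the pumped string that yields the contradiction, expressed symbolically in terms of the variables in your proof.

a^{p+p!} b^{p+p!-1}

Toward a contradiction, assume L is regular with pumping length p.
Choose w = a^p b^{p+p!-1}. Since p ≠ (p+p!-1)+1 = p+p!, w ∈ L; and |w| ≥ p.
By the pumping lemma, w = xyz with |xy| ≤ p and y is nonempty.
Because |xy| ≤ p and w begins with p copies of a, we have y = a^k with 1 ≤ k ≤ p.
Since 1 ≤ k ≤ p, k divides p!; set t = 1 + p!/k. Then xy^t z has p + (p!/k)·k = p + p! copies of a. Now the a-count is p+p! and (b-count)+1 = (p+p!-1)+1 = p+p!, so i ≠ j+1 fails. So xy^t z = a^{p+p!} b^{p+p!-1} ∉ L.
Contradiction. Therefore L is not regular.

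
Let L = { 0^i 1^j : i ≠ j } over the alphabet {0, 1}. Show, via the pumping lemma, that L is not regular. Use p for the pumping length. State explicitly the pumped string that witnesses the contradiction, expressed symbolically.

Toward a contradiction, assume L is regular with pumping length p.
Choose w = 0^p 1^{p+p!}. Since p ≠ p+p!, w ∈ L; and |w| ≥ p.
The pumping lemma gives a decomposition w = xyz where |xy| ≤ p and |y| > 0.
Since the first p symbols of w are all 0's and |xy| ≤ p, y lies entirely in the leading 0-block: y = 0^k for some k with 1 ≤ k ≤ p.
Since 1 ≤ k ≤ p, k divides p!; set t = 1 + p!/k. Then xy^t z has p + (p!/k)·k = p + p! copies of 0. Now the 0-count equals the 1-count, so i ≠ j fails. So xy^t z = 0^{p+p!} 1^{p+p!} ∉ L.
This is a contradiction; hence L is not regular.

0^{p+p!} 1^{p+p!}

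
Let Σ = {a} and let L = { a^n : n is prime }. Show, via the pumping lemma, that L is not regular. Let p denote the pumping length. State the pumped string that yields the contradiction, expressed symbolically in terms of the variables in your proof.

Assume L is regular. Let p be the pumping length given by the pumping lemma.
Let q be a prime with q ≥ p+2 (infinitely many primes exist), and take w = a^q ∈ L with |w| = q ≥ p.
By the pumping lemma, w = xyz with |xy| ≤ p and y is nonempty.
Then y = a^k for some k with 1 ≤ k ≤ p.
Since 1 ≤ k ≤ p, |xz| = q-k. Pump with i = q+1: |xy^{q+1}z| = (q-k)+(q+1)k = q+qk = q(1+k), which is composite (both factors ≥ 2). So xy^{q+1}z = a^{q(1+k)} ∉ L.
This contradicts the pumping lemma, so L is not regular.

a^{q(1+k)}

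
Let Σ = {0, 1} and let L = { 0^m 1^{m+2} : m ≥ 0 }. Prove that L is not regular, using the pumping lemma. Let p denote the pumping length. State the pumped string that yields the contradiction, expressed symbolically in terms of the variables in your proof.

Suppose for contradiction that L is regular, and let p be the pumping length.
Choose w = 0^p 1^{p+2}, which is in L with |w| = 2p+2 ≥ p.
Write w = xyz as guaranteed by the lemma, with |xy| ≤ p and y is nonempty.
Since the first p symbols of w are all 0's and |xy| ≤ p, y lies entirely in the leading 0-block: y = 0^k for some k with 1 ≤ k ≤ p.
Pump with i = 2: xy^2z = 0^{p+k} 1^{p+2}. For this to lie in L we would need p+2 = (p+k)+2, which forces k = 0. But k ≥ 1, so xy^2z ∉ L.
This is a contradiction; hence L is not regular.

0^{p+k} 1^{p+2}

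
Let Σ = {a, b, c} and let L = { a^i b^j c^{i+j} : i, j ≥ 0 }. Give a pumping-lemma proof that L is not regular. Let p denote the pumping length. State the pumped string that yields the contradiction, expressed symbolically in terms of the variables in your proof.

a^{p+k} b^p c^{2p}

Suppose for contradiction that L is regular, and let p be the pumping length.
Take w = a^p b^p c^{2p} ∈ L (with i=j=p, i+j=2p), |w| = 4p ≥ p.
The pumping lemma gives a decomposition w = xyz where |xy| ≤ p and |y| ≥ 1.
Because |xy| ≤ p and w begins with p copies of a, we have y = a^k with 1 ≤ k ≤ p.
Consider xy^2z = a^{p+k} b^p c^{2p}. Now the a- and b-counts sum to 2p+k, but the c-count is 2p ≠ 2p+k. So xy^2z ∉ L.
This contradicts the pumping lemma, so L is not regular.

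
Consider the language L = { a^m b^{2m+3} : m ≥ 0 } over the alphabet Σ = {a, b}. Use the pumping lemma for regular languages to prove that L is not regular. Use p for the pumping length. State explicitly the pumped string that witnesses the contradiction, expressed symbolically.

Suppose for contradiction that L is regular, and let p be the pumping length.
Take w = a^p b^{2p+3}. Then w ∈ L and |w| = 3p+3 ≥ p.
Write w = xyz as guaranteed by the lemma, with |xy| ≤ p and |y| ≥ 1.
Because |xy| ≤ p and w begins with p copies of a, we have y = a^k with 1 ≤ k ≤ p.
Pump with i = 2: xy^2z = a^{p+k} b^{2p+3}. For this to lie in L we would need 2p+3 = 2(p+k)+3, which forces k = 0. But k ≥ 1, so xy^2z ∉ L.
This contradicts the pumping lemma, so L is not regular.

a^{p+k} b^{2p+3}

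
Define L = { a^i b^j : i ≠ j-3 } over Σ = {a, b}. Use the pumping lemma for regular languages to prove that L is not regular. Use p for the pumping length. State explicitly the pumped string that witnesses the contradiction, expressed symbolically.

Assume L is regular. Let p be the pumping length given by the pumping lemma.
Choose w = a^p b^{p+p!+3}. Since p ≠ (p+p!+3)-3 = p+p!, w ∈ L; and |w| ≥ p.
By the pumping lemma, w = xyz with |xy| ≤ p and y is nonempty.
The first p characters of w are a's, so xy (and hence y) consists only of a's. Write y = a^k, 1 ≤ k ≤ p.
Since 1 ≤ k ≤ p, k divides p!; set t = 1 + p!/k. Then xy^t z has p + (p!/k)·k = p + p! copies of a. Now the a-count is p+p! and (b-count)-3 = (p+p!+3)-3 = p+p!, so i ≠ j-3 fails. So xy^t z = a^{p+p!} b^{p+p!+3} ∉ L.
This is a contradiction; hence L is not regular.

a^{p+p!} b^{p+p!+3}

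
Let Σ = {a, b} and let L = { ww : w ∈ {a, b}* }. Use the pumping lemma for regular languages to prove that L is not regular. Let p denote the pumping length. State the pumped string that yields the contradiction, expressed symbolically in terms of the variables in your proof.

a^{p+k} b^p a^p b^p

Assume L is regular; let p be its pumping constant.
Take w = a^p b^p a^p b^p = uu where u = a^pb^p; then w ∈ L and |w| = 4p ≥ p.
By the pumping lemma, w = xyz with |xy| ≤ p and |y| ≥ 1.
The first p characters of w are a's, so xy (and hence y) consists only of a's. Write y = a^k, 1 ≤ k ≤ p.
Pump with i = 2: xy^2z = a^{p+k} b^p a^p b^p, of length 4p+k. Suppose this equals vv. The string starts with a and ends with b, so v does too; thus the boundary between the two copies of v is a b→a transition. There is exactly one such transition, at position 2p+k, so |v| = 2p+k and |vv| = 4p+2k ≠ 4p+k since k ≥ 1. So xy^2z ∉ L.
This contradicts the pumping lemma, so L is not regular.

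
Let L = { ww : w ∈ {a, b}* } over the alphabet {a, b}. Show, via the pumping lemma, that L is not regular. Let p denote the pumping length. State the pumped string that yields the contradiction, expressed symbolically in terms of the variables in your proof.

Assume L is regular. Let p be the pumping length given by the pumping lemma.
Take w = a^p b^p a^p b^p = uu where u = a^pb^p; then w ∈ L and |w| = 4p ≥ p.
Write w = xyz as guaranteed by the lemma, with |xy| ≤ p and |y| > 0.
Since the first p symbols of w are all a's and |xy| ≤ p, y lies entirely in the leading a-block: y = a^k for some k with 1 ≤ k ≤ p.
Pump with i = 2: xy^2z = a^{p+k} b^p a^p b^p, of length 4p+k. Suppose this equals vv. The string starts with a and ends with b, so v does too; thus the boundary between the two copies of v is a b→a transition. There is exactly one such transition, at position 2p+k, so |v| = 2p+k and |vv| = 4p+2k ≠ 4p+k since k ≥ 1. So xy^2z ∉ L.
Contradiction. Therefore L is not regular.

a^{p+k} b^p a^p b^p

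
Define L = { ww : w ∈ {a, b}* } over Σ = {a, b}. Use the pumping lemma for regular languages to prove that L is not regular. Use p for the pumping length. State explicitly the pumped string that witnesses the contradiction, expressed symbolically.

Toward a contradiction, assume L is regular with pumping length p.
Take w = a^p b^p a^p b^p = uu where u = a^pb^p; then w ∈ L and |w| = 4p ≥ p.
Write w = xyz as guaranteed by the lemma, with |xy| ≤ p and |y| ≥ 1.
Since the first p symbols of w are all a's and |xy| ≤ p, y lies entirely in the leading a-block: y = a^k for some k with 1 ≤ k ≤ p.
Pump with i = 2: xy^2z = a^{p+k} b^p a^p b^p, of length 4p+k. Suppose this equals vv. The string starts with a and ends with b, so v does too; thus the boundary between the two copies of v is a b→a transition. There is exactly one such transition, at position 2p+k, so |v| = 2p+k and |vv| = 4p+2k ≠ 4p+k since k ≥ 1. So xy^2z ∉ L.
Contradiction. Therefore L is not regular.

a^{p+k} b^p a^p b^p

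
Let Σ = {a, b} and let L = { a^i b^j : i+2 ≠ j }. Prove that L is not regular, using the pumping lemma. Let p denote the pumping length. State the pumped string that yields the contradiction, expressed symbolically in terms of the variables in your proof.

Assume L is regular. Let p be the pumping length given by the pumping lemma.
Choose w = a^p b^{p+p!+2}. Since p ≠ (p+p!+2)-2 = p+p!, w ∈ L; and |w| ≥ p.
By the pumping lemma, w = xyz with |xy| ≤ p and |y| > 0.
Since the first p symbols of w are all a's and |xy| ≤ p, y lies entirely in the leading a-block: y = a^k for some k with 1 ≤ k ≤ p.
Since 1 ≤ k ≤ p, k divides p!; set t = 1 + p!/k. Then xy^t z has p + (p!/k)·k = p + p! copies of a. Now the a-count is p+p! and (b-count)-2 = (p+p!+2)-2 = p+p!, so i+2 ≠ j fails. So xy^t z = a^{p+p!} b^{p+p!+2} ∉ L.
This contradicts the pumping lemma, so L is not regular.

a^{p+p!} b^{p+p!+2}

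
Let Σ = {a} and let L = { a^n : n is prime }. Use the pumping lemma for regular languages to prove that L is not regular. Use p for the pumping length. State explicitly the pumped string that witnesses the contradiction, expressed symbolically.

Assume L is regular; let p be its pumping constant.
Let q be a prime with q ≥ p+2 (infinitely many primes exist), and take w = a^q ∈ L with |w| = q ≥ p.
Write w = xyz as guaranteed by the lemma, with |xy| ≤ p and y is nonempty.
Then y = a^k for some k with 1 ≤ k ≤ p.
Since 1 ≤ k ≤ p, |xz| = q-k. Pump with i = q+1: |xy^{q+1}z| = (q-k)+(q+1)k = q+qk = q(1+k), which is composite (both factors ≥ 2). So xy^{q+1}z = a^{q(1+k)} ∉ L.
This is a contradiction; hence L is not regular.

a^{q(1+k)}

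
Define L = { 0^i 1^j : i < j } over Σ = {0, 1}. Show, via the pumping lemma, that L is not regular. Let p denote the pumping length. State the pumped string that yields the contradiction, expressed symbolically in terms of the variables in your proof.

0^{p+k} 1^{p+1}

Assume L is regular. Let p be the pumping length given by the pumping lemma.
Choose w = 0^p 1^{p+1} ∈ L, with |w| = 2p+1 ≥ p.
Write w = xyz as guaranteed by the lemma, with |xy| ≤ p and |y| ≥ 1.
Because |xy| ≤ p and w begins with p copies of 0, we have y = 0^k with 1 ≤ k ≤ p.
Consider xy^2z = 0^{p+k} 1^{p+1}. Since k ≥ 1, the 0-count p+k is at least p+1, so i < j fails; thus xy^2z ∉ L.
This is a contradiction; hence L is not regular.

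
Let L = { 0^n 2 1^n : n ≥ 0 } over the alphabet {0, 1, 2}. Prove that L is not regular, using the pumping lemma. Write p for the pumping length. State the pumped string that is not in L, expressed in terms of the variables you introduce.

0^{p+k} 2 1^p

Assume L is regular; let p be its pumping constant.
Take w = 0^p 2 1^p ∈ L with |w| = 2p+1 ≥ p.
The pumping lemma gives a decomposition w = xyz where |xy| ≤ p and |y| ≥ 1.
Because |xy| ≤ p and w begins with p copies of 0, we have y = 0^k with 1 ≤ k ≤ p.
Pump with i = 2: xy^2z = 0^{p+k} 2 1^p, which would require p+k = p. But k ≥ 1, so xy^2z ∉ L.
This is a contradiction; hence L is not regular.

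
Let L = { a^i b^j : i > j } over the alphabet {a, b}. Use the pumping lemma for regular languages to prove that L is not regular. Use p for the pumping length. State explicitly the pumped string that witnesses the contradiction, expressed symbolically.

Assume L is regular; let p be its pumping constant.
Choose w = a^{p+1} b^p ∈ L, with |w| = 2p+1 ≥ p.
By the pumping lemma, w = xyz with |xy| ≤ p and |y| ≥ 1.
Since the first p symbols of w are all a's and |xy| ≤ p, y lies entirely in the leading a-block: y = a^k for some k with 1 ≤ k ≤ p.
Consider xy^0z = xz = a^{p+1-k} b^p. Since k ≥ 1, the a-count p+1-k is at most p, so i > j fails; thus xz ∉ L.
This contradicts the pumping lemma, so L is not regular.

a^{p+1-k} b^p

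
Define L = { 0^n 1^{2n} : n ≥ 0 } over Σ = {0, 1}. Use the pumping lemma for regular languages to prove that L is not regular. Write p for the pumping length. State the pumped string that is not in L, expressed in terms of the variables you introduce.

Toward a contradiction, assume L is regular with pumping length p.
Let w = 0^p 1^{2p} ∈ L; note |w| = 3p ≥ p.
Write w = xyz as guaranteed by the lemma, with |xy| ≤ p and |y| ≥ 1.
Because |xy| ≤ p and w begins with p copies of 0, we have y = 0^k with 1 ≤ k ≤ p.
Pump with i = 2: xy^2z = 0^{p+k} 1^{2p}. For this to lie in L we would need 2p = 2(p+k), which forces k = 0. But k ≥ 1, so xy^2z ∉ L.
This contradicts the pumping lemma, so L is not regular.

0^{p+k} 1^{2p}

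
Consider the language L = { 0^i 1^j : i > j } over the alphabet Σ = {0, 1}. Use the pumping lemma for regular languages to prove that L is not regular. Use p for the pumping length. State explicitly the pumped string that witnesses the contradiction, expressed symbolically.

0^{p+1-k} 1^p

Assume L is regular. Let p be the pumping length given by the pumping lemma.
Choose w = 0^{p+1} 1^p ∈ L, with |w| = 2p+1 ≥ p.
Write w = xyz as guaranteed by the lemma, with |xy| ≤ p and |y| ≥ 1.
Since the first p symbols of w are all 0's and |xy| ≤ p, y lies entirely in the leading 0-block: y = 0^k for some k with 1 ≤ k ≤ p.
Consider xy^0z = xz = 0^{p+1-k} 1^p. Since k ≥ 1, the 0-count p+1-k is at most p, so i > j fails; thus xz ∉ L.
Contradiction. Therefore L is not regular.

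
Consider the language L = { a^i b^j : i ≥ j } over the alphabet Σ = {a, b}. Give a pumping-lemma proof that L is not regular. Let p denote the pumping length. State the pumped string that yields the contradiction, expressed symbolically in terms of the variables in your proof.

a^{p-k} b^p

Toward a contradiction, assume L is regular with pumping length p.
Choose w = a^p b^p ∈ L, with |w| = 2p ≥ p.
Write w = xyz as guaranteed by the lemma, with |xy| ≤ p and y is nonempty.
Since the first p symbols of w are all a's and |xy| ≤ p, y lies entirely in the leading a-block: y = a^k for some k with 1 ≤ k ≤ p.
Consider xy^0z = xz = a^{p-k} b^p. Since k ≥ 1, the a-count p-k is less than p, so i ≥ j fails; thus xz ∉ L.
This is a contradiction; hence L is not regular.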